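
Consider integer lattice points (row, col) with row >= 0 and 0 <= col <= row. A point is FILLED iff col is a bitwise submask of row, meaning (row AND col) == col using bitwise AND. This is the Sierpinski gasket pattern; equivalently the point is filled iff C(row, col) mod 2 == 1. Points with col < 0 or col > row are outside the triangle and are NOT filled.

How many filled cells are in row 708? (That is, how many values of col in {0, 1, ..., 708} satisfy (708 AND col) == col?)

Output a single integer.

708 in binary = 1011000100
popcount(708) = number of 1-bits in 1011000100 = 4
A col c satisfies (708 AND c) == c iff every set bit of c is also set in 708; each of the 4 set bits of 708 can independently be on or off in c.
count = 2^4 = 16

Answer: 16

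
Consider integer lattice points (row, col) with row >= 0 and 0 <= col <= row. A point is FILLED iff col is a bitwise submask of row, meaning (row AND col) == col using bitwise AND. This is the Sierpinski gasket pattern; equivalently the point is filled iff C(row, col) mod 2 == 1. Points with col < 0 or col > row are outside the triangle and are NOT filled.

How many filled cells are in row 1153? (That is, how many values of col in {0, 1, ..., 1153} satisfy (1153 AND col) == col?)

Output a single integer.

1153 in binary = 10010000001
popcount(1153) = number of 1-bits in 10010000001 = 3
A col c satisfies (1153 AND c) == c iff every set bit of c is also set in 1153; each of the 3 set bits of 1153 can independently be on or off in c.
count = 2^3 = 8

Answer: 8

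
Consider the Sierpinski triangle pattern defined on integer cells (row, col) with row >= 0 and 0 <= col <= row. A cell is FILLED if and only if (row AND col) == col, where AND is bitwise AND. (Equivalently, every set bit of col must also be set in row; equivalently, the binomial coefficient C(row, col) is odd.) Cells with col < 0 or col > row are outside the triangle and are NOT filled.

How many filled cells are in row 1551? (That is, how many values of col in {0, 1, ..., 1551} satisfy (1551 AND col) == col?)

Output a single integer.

1551 in binary = 11000001111
popcount(1551) = number of 1-bits in 11000001111 = 6
A col c satisfies (1551 AND c) == c iff every set bit of c is also set in 1551; each of the 6 set bits of 1551 can independently be on or off in c.
count = 2^6 = 64

Answer: 64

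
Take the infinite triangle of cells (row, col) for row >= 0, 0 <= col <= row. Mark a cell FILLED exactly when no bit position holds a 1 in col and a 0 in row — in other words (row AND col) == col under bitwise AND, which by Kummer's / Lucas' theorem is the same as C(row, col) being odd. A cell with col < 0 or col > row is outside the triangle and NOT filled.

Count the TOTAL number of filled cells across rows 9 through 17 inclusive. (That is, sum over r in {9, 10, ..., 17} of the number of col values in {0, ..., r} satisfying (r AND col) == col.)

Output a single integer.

Answer: 58

Derivation:
r9=1001 pc2: +4 =4
r10=1010 pc2: +4 =8
r11=1011 pc3: +8 =16
r12=1100 pc2: +4 =20
r13=1101 pc3: +8 =28
r14=1110 pc3: +8 =36
r15=1111 pc4: +16 =52
r16=10000 pc1: +2 =54
r17=10001 pc2: +4 =58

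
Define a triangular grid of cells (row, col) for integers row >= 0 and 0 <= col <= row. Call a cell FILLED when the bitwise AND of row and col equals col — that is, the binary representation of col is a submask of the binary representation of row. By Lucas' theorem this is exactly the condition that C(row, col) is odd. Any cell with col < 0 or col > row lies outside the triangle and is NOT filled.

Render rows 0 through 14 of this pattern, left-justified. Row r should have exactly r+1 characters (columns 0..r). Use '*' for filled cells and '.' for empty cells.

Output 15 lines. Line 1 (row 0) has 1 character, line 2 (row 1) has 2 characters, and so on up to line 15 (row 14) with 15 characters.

Answer: *
**
*.*
****
*...*
**..**
*.*.*.*
********
*.......*
**......**
*.*.....*.*
****....****
*...*...*...*
**..**..**..**
*.*.*.*.*.*.*.*

Derivation:
r0=0: *
r1=1: **
r2=10: *.*
r3=11: ****
r4=100: *...*
r5=101: **..**
r6=110: *.*.*.*
r7=111: ********
r8=1000: *.......*
r9=1001: **......**
r10=1010: *.*.....*.*
r11=1011: ****....****
r12=1100: *...*...*...*
r13=1101: **..**..**..**
r14=1110: *.*.*.*.*.*.*.*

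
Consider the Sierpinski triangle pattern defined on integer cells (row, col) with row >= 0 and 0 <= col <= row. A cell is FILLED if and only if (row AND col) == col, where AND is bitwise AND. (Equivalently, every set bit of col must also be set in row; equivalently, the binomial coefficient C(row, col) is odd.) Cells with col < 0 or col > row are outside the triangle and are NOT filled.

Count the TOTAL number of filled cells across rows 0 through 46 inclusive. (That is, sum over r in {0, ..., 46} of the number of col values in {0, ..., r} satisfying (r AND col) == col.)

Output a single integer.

Answer: 373

Derivation:
r0=0 pc0: +1 =1
r1=1 pc1: +2 =3
r2=10 pc1: +2 =5
r3=11 pc2: +4 =9
r4=100 pc1: +2 =11
r5=101 pc2: +4 =15
r6=110 pc2: +4 =19
r7=111 pc3: +8 =27
r8=1000 pc1: +2 =29
r9=1001 pc2: +4 =33
r10=1010 pc2: +4 =37
r11=1011 pc3: +8 =45
r12=1100 pc2: +4 =49
r13=1101 pc3: +8 =57
r14=1110 pc3: +8 =65
r15=1111 pc4: +16 =81
r16=10000 pc1: +2 =83
r17=10001 pc2: +4 =87
r18=10010 pc2: +4 =91
r19=10011 pc3: +8 =99
r20=10100 pc2: +4 =103
r21=10101 pc3: +8 =111
r22=10110 pc3: +8 =119
r23=10111 pc4: +16 =135
r24=11000 pc2: +4 =139
r25=11001 pc3: +8 =147
r26=11010 pc3: +8 =155
r27=11011 pc4: +16 =171
r28=11100 pc3: +8 =179
r29=11101 pc4: +16 =195
r30=11110 pc4: +16 =211
r31=11111 pc5: +32 =243
r32=100000 pc1: +2 =245
r33=100001 pc2: +4 =249
r34=100010 pc2: +4 =253
r35=100011 pc3: +8 =261
r36=100100 pc2: +4 =265
r37=100101 pc3: +8 =273
r38=100110 pc3: +8 =281
r39=100111 pc4: +16 =297
r40=101000 pc2: +4 =301
r41=101001 pc3: +8 =309
r42=101010 pc3: +8 =317
r43=101011 pc4: +16 =333
r44=101100 pc3: +8 =341
r45=101101 pc4: +16 =357
r46=101110 pc4: +16 =373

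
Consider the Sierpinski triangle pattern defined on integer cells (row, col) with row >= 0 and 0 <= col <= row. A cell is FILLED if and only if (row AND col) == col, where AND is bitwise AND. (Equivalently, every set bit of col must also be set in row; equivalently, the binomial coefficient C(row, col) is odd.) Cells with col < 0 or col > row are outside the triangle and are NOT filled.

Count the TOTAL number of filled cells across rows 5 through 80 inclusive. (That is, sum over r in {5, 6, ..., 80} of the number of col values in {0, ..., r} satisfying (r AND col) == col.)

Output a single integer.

Answer: 884

Derivation:
r5=101 pc2: +4 =4
r6=110 pc2: +4 =8
r7=111 pc3: +8 =16
r8=1000 pc1: +2 =18
r9=1001 pc2: +4 =22
r10=1010 pc2: +4 =26
r11=1011 pc3: +8 =34
r12=1100 pc2: +4 =38
r13=1101 pc3: +8 =46
r14=1110 pc3: +8 =54
r15=1111 pc4: +16 =70
r16=10000 pc1: +2 =72
r17=10001 pc2: +4 =76
r18=10010 pc2: +4 =80
r19=10011 pc3: +8 =88
r20=10100 pc2: +4 =92
r21=10101 pc3: +8 =100
r22=10110 pc3: +8 =108
r23=10111 pc4: +16 =124
r24=11000 pc2: +4 =128
r25=11001 pc3: +8 =136
r26=11010 pc3: +8 =144
r27=11011 pc4: +16 =160
r28=11100 pc3: +8 =168
r29=11101 pc4: +16 =184
r30=11110 pc4: +16 =200
r31=11111 pc5: +32 =232
r32=100000 pc1: +2 =234
r33=100001 pc2: +4 =238
r34=100010 pc2: +4 =242
r35=100011 pc3: +8 =250
r36=100100 pc2: +4 =254
r37=100101 pc3: +8 =262
r38=100110 pc3: +8 =270
r39=100111 pc4: +16 =286
r40=101000 pc2: +4 =290
r41=101001 pc3: +8 =298
r42=101010 pc3: +8 =306
r43=101011 pc4: +16 =322
r44=101100 pc3: +8 =330
r45=101101 pc4: +16 =346
r46=101110 pc4: +16 =362
r47=101111 pc5: +32 =394
r48=110000 pc2: +4 =398
r49=110001 pc3: +8 =406
r50=110010 pc3: +8 =414
r51=110011 pc4: +16 =430
r52=110100 pc3: +8 =438
r53=110101 pc4: +16 =454
r54=110110 pc4: +16 =470
r55=110111 pc5: +32 =502
r56=111000 pc3: +8 =510
r57=111001 pc4: +16 =526
r58=111010 pc4: +16 =542
r59=111011 pc5: +32 =574
r60=111100 pc4: +16 =590
r61=111101 pc5: +32 =622
r62=111110 pc5: +32 =654
r63=111111 pc6: +64 =718
r64=1000000 pc1: +2 =720
r65=1000001 pc2: +4 =724
r66=1000010 pc2: +4 =728
r67=1000011 pc3: +8 =736
r68=1000100 pc2: +4 =740
r69=1000101 pc3: +8 =748
r70=1000110 pc3: +8 =756
r71=1000111 pc4: +16 =772
r72=1001000 pc2: +4 =776
r73=1001001 pc3: +8 =784
r74=1001010 pc3: +8 =792
r75=1001011 pc4: +16 =808
r76=1001100 pc3: +8 =816
r77=1001101 pc4: +16 =832
r78=1001110 pc4: +16 =848
r79=1001111 pc5: +32 =880
r80=1010000 pc2: +4 =884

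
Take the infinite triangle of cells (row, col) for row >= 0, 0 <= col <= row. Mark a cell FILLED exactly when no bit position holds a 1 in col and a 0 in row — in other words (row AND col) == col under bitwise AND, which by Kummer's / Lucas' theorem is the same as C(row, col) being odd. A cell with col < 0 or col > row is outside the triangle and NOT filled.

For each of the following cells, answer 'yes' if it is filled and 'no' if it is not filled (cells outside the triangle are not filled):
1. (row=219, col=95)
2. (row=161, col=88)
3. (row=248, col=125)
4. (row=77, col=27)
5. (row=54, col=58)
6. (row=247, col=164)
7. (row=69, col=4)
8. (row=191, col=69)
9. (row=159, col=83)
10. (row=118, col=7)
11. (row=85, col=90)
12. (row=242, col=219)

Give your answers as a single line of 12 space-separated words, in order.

(219,95): row=0b11011011, col=0b1011111, row AND col = 0b1011011 = 91; 91 != 95 -> empty
(161,88): row=0b10100001, col=0b1011000, row AND col = 0b0 = 0; 0 != 88 -> empty
(248,125): row=0b11111000, col=0b1111101, row AND col = 0b1111000 = 120; 120 != 125 -> empty
(77,27): row=0b1001101, col=0b11011, row AND col = 0b1001 = 9; 9 != 27 -> empty
(54,58): col outside [0, 54] -> not filled
(247,164): row=0b11110111, col=0b10100100, row AND col = 0b10100100 = 164; 164 == 164 -> filled
(69,4): row=0b1000101, col=0b100, row AND col = 0b100 = 4; 4 == 4 -> filled
(191,69): row=0b10111111, col=0b1000101, row AND col = 0b101 = 5; 5 != 69 -> empty
(159,83): row=0b10011111, col=0b1010011, row AND col = 0b10011 = 19; 19 != 83 -> empty
(118,7): row=0b1110110, col=0b111, row AND col = 0b110 = 6; 6 != 7 -> empty
(85,90): col outside [0, 85] -> not filled
(242,219): row=0b11110010, col=0b11011011, row AND col = 0b11010010 = 210; 210 != 219 -> empty

Answer: no no no no no yes yes no no no no no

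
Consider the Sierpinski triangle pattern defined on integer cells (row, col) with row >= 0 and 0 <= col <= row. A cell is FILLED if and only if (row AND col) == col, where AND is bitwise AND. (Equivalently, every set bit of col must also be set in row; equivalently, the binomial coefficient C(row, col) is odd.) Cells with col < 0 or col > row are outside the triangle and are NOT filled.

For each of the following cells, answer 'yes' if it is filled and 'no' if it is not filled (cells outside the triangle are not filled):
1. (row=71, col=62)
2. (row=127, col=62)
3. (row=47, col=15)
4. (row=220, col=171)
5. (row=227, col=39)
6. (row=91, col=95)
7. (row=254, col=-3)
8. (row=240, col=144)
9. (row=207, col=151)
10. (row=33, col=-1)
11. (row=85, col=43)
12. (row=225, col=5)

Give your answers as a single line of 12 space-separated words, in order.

(71,62): row=0b1000111, col=0b111110, row AND col = 0b110 = 6; 6 != 62 -> empty
(127,62): row=0b1111111, col=0b111110, row AND col = 0b111110 = 62; 62 == 62 -> filled
(47,15): row=0b101111, col=0b1111, row AND col = 0b1111 = 15; 15 == 15 -> filled
(220,171): row=0b11011100, col=0b10101011, row AND col = 0b10001000 = 136; 136 != 171 -> empty
(227,39): row=0b11100011, col=0b100111, row AND col = 0b100011 = 35; 35 != 39 -> empty
(91,95): col outside [0, 91] -> not filled
(254,-3): col outside [0, 254] -> not filled
(240,144): row=0b11110000, col=0b10010000, row AND col = 0b10010000 = 144; 144 == 144 -> filled
(207,151): row=0b11001111, col=0b10010111, row AND col = 0b10000111 = 135; 135 != 151 -> empty
(33,-1): col outside [0, 33] -> not filled
(85,43): row=0b1010101, col=0b101011, row AND col = 0b1 = 1; 1 != 43 -> empty
(225,5): row=0b11100001, col=0b101, row AND col = 0b1 = 1; 1 != 5 -> empty

Answer: no yes yes no no no no yes no no no no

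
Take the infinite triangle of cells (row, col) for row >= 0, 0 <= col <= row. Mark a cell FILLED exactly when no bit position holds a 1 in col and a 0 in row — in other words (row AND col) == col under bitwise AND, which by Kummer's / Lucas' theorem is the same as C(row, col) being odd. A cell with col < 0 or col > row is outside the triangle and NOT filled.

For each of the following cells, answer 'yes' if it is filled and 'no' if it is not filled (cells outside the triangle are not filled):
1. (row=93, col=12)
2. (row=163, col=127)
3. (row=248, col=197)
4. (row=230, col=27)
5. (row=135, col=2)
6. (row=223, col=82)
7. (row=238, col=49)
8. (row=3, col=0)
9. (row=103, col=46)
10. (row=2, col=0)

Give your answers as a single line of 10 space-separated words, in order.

Answer: yes no no no yes yes no yes no yes

Derivation:
(93,12): row=0b1011101, col=0b1100, row AND col = 0b1100 = 12; 12 == 12 -> filled
(163,127): row=0b10100011, col=0b1111111, row AND col = 0b100011 = 35; 35 != 127 -> empty
(248,197): row=0b11111000, col=0b11000101, row AND col = 0b11000000 = 192; 192 != 197 -> empty
(230,27): row=0b11100110, col=0b11011, row AND col = 0b10 = 2; 2 != 27 -> empty
(135,2): row=0b10000111, col=0b10, row AND col = 0b10 = 2; 2 == 2 -> filled
(223,82): row=0b11011111, col=0b1010010, row AND col = 0b1010010 = 82; 82 == 82 -> filled
(238,49): row=0b11101110, col=0b110001, row AND col = 0b100000 = 32; 32 != 49 -> empty
(3,0): row=0b11, col=0b0, row AND col = 0b0 = 0; 0 == 0 -> filled
(103,46): row=0b1100111, col=0b101110, row AND col = 0b100110 = 38; 38 != 46 -> empty
(2,0): row=0b10, col=0b0, row AND col = 0b0 = 0; 0 == 0 -> filled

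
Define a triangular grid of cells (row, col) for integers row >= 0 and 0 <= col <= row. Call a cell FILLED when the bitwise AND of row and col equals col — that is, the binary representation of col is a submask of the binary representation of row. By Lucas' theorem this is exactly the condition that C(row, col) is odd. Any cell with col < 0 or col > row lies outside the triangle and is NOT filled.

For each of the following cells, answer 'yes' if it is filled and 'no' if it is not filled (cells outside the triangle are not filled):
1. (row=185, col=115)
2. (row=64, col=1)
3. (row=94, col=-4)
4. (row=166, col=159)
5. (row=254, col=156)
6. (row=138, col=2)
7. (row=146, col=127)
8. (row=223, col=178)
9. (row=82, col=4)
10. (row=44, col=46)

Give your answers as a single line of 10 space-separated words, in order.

Answer: no no no no yes yes no no no no

Derivation:
(185,115): row=0b10111001, col=0b1110011, row AND col = 0b110001 = 49; 49 != 115 -> empty
(64,1): row=0b1000000, col=0b1, row AND col = 0b0 = 0; 0 != 1 -> empty
(94,-4): col outside [0, 94] -> not filled
(166,159): row=0b10100110, col=0b10011111, row AND col = 0b10000110 = 134; 134 != 159 -> empty
(254,156): row=0b11111110, col=0b10011100, row AND col = 0b10011100 = 156; 156 == 156 -> filled
(138,2): row=0b10001010, col=0b10, row AND col = 0b10 = 2; 2 == 2 -> filled
(146,127): row=0b10010010, col=0b1111111, row AND col = 0b10010 = 18; 18 != 127 -> empty
(223,178): row=0b11011111, col=0b10110010, row AND col = 0b10010010 = 146; 146 != 178 -> empty
(82,4): row=0b1010010, col=0b100, row AND col = 0b0 = 0; 0 != 4 -> empty
(44,46): col outside [0, 44] -> not filled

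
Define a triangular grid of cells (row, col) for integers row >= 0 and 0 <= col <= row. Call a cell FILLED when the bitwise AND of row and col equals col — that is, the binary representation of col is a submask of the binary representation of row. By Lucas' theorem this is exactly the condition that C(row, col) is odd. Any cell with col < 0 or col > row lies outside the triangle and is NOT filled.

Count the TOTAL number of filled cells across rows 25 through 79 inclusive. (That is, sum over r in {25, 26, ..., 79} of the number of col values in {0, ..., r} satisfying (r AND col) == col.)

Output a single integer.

r25=11001 pc3: +8 =8
r26=11010 pc3: +8 =16
r27=11011 pc4: +16 =32
r28=11100 pc3: +8 =40
r29=11101 pc4: +16 =56
r30=11110 pc4: +16 =72
r31=11111 pc5: +32 =104
r32=100000 pc1: +2 =106
r33=100001 pc2: +4 =110
r34=100010 pc2: +4 =114
r35=100011 pc3: +8 =122
r36=100100 pc2: +4 =126
r37=100101 pc3: +8 =134
r38=100110 pc3: +8 =142
r39=100111 pc4: +16 =158
r40=101000 pc2: +4 =162
r41=101001 pc3: +8 =170
r42=101010 pc3: +8 =178
r43=101011 pc4: +16 =194
r44=101100 pc3: +8 =202
r45=101101 pc4: +16 =218
r46=101110 pc4: +16 =234
r47=101111 pc5: +32 =266
r48=110000 pc2: +4 =270
r49=110001 pc3: +8 =278
r50=110010 pc3: +8 =286
r51=110011 pc4: +16 =302
r52=110100 pc3: +8 =310
r53=110101 pc4: +16 =326
r54=110110 pc4: +16 =342
r55=110111 pc5: +32 =374
r56=111000 pc3: +8 =382
r57=111001 pc4: +16 =398
r58=111010 pc4: +16 =414
r59=111011 pc5: +32 =446
r60=111100 pc4: +16 =462
r61=111101 pc5: +32 =494
r62=111110 pc5: +32 =526
r63=111111 pc6: +64 =590
r64=1000000 pc1: +2 =592
r65=1000001 pc2: +4 =596
r66=1000010 pc2: +4 =600
r67=1000011 pc3: +8 =608
r68=1000100 pc2: +4 =612
r69=1000101 pc3: +8 =620
r70=1000110 pc3: +8 =628
r71=1000111 pc4: +16 =644
r72=1001000 pc2: +4 =648
r73=1001001 pc3: +8 =656
r74=1001010 pc3: +8 =664
r75=1001011 pc4: +16 =680
r76=1001100 pc3: +8 =688
r77=1001101 pc4: +16 =704
r78=1001110 pc4: +16 =720
r79=1001111 pc5: +32 =752

Answer: 752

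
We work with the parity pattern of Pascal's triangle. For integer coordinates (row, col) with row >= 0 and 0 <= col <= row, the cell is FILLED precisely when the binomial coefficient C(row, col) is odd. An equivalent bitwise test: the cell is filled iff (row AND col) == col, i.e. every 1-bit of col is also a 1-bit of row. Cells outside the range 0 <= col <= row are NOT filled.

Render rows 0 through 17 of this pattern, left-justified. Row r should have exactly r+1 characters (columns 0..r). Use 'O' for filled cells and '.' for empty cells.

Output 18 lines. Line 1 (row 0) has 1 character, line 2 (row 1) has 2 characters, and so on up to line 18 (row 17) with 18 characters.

Answer: O
OO
O.O
OOOO
O...O
OO..OO
O.O.O.O
OOOOOOOO
O.......O
OO......OO
O.O.....O.O
OOOO....OOOO
O...O...O...O
OO..OO..OO..OO
O.O.O.O.O.O.O.O
OOOOOOOOOOOOOOOO
O...............O
OO..............OO

Derivation:
r0=0: O
r1=1: OO
r2=10: O.O
r3=11: OOOO
r4=100: O...O
r5=101: OO..OO
r6=110: O.O.O.O
r7=111: OOOOOOOO
r8=1000: O.......O
r9=1001: OO......OO
r10=1010: O.O.....O.O
r11=1011: OOOO....OOOO
r12=1100: O...O...O...O
r13=1101: OO..OO..OO..OO
r14=1110: O.O.O.O.O.O.O.O
r15=1111: OOOOOOOOOOOOOOOO
r16=10000: O...............O
r17=10001: OO..............OO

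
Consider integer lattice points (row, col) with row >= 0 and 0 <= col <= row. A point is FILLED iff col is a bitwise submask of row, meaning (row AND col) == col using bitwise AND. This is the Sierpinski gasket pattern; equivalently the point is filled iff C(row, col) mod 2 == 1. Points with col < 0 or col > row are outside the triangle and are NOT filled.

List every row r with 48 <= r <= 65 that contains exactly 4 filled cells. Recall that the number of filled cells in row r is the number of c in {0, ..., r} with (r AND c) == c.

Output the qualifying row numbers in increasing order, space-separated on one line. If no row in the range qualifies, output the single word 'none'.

Row r has 2^popcount(r) filled cells, so we need popcount(r) = log2(4) = 2.
Scan r = 48..65 and keep those with exactly 2 one-bits:
r=48=110000 popcount=2 -> KEEP
r=49=110001 popcount=3 -> skip
r=50=110010 popcount=3 -> skip
r=51=110011 popcount=4 -> skip
r=52=110100 popcount=3 -> skip
r=53=110101 popcount=4 -> skip
r=54=110110 popcount=4 -> skip
r=55=110111 popcount=5 -> skip
r=56=111000 popcount=3 -> skip
r=57=111001 popcount=4 -> skip
r=58=111010 popcount=4 -> skip
r=59=111011 popcount=5 -> skip
r=60=111100 popcount=4 -> skip
r=61=111101 popcount=5 -> skip
r=62=111110 popcount=5 -> skip
r=63=111111 popcount=6 -> skip
r=64=1000000 popcount=1 -> skip
r=65=1000001 popcount=2 -> KEEP
Kept rows: 48 65

Answer: 48 65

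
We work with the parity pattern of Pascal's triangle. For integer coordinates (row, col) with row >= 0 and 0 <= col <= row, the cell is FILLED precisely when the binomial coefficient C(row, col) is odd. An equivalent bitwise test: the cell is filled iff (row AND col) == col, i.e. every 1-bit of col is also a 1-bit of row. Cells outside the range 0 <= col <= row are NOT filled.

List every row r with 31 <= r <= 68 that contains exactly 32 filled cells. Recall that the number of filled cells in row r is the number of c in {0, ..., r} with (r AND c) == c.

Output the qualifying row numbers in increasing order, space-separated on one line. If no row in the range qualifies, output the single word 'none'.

Answer: 31 47 55 59 61 62

Derivation:
Row r has 2^popcount(r) filled cells, so we need popcount(r) = log2(32) = 5.
Scan r = 31..68 and keep those with exactly 5 one-bits:
r=31=11111 popcount=5 -> KEEP
r=32=100000 popcount=1 -> skip
r=33=100001 popcount=2 -> skip
r=34=100010 popcount=2 -> skip
r=35=100011 popcount=3 -> skip
r=36=100100 popcount=2 -> skip
r=37=100101 popcount=3 -> skip
r=38=100110 popcount=3 -> skip
r=39=100111 popcount=4 -> skip
r=40=101000 popcount=2 -> skip
r=41=101001 popcount=3 -> skip
r=42=101010 popcount=3 -> skip
r=43=101011 popcount=4 -> skip
r=44=101100 popcount=3 -> skip
r=45=101101 popcount=4 -> skip
r=46=101110 popcount=4 -> skip
r=47=101111 popcount=5 -> KEEP
r=48=110000 popcount=2 -> skip
r=49=110001 popcount=3 -> skip
r=50=110010 popcount=3 -> skip
r=51=110011 popcount=4 -> skip
r=52=110100 popcount=3 -> skip
r=53=110101 popcount=4 -> skip
r=54=110110 popcount=4 -> skip
r=55=110111 popcount=5 -> KEEP
r=56=111000 popcount=3 -> skip
r=57=111001 popcount=4 -> skip
r=58=111010 popcount=4 -> skip
r=59=111011 popcount=5 -> KEEP
r=60=111100 popcount=4 -> skip
r=61=111101 popcount=5 -> KEEP
r=62=111110 popcount=5 -> KEEP
r=63=111111 popcount=6 -> skip
r=64=1000000 popcount=1 -> skip
r=65=1000001 popcount=2 -> skip
r=66=1000010 popcount=2 -> skip
r=67=1000011 popcount=3 -> skip
r=68=1000100 popcount=2 -> skip
Kept rows: 31 47 55 59 61 62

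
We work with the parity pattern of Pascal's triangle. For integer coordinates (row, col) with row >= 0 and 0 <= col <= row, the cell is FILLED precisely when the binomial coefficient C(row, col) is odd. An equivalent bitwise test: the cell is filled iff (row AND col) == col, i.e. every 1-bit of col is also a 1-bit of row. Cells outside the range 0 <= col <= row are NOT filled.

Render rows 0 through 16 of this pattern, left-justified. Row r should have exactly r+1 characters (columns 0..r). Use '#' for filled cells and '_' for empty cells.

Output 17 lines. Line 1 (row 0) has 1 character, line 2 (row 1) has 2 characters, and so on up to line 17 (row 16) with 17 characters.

Answer: #
##
#_#
####
#___#
##__##
#_#_#_#
########
#_______#
##______##
#_#_____#_#
####____####
#___#___#___#
##__##__##__##
#_#_#_#_#_#_#_#
################
#_______________#

Derivation:
r0=0: #
r1=1: ##
r2=10: #_#
r3=11: ####
r4=100: #___#
r5=101: ##__##
r6=110: #_#_#_#
r7=111: ########
r8=1000: #_______#
r9=1001: ##______##
r10=1010: #_#_____#_#
r11=1011: ####____####
r12=1100: #___#___#___#
r13=1101: ##__##__##__##
r14=1110: #_#_#_#_#_#_#_#
r15=1111: ################
r16=10000: #_______________#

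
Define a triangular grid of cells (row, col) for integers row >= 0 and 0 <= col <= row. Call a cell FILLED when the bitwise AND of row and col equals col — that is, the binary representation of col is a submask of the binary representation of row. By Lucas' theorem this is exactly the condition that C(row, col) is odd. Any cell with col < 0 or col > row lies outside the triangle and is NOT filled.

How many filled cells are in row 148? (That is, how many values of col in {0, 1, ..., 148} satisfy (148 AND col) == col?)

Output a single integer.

Answer: 8

Derivation:
148 in binary = 10010100
popcount(148) = number of 1-bits in 10010100 = 3
A col c satisfies (148 AND c) == c iff every set bit of c is also set in 148; each of the 3 set bits of 148 can independently be on or off in c.
count = 2^3 = 8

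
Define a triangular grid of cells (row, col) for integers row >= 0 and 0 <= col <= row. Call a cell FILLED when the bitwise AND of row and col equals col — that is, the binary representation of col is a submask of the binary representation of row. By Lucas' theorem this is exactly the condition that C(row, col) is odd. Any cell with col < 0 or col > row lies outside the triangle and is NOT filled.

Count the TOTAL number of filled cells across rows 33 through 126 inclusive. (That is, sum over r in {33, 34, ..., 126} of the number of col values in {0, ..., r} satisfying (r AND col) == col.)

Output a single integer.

r33=100001 pc2: +4 =4
r34=100010 pc2: +4 =8
r35=100011 pc3: +8 =16
r36=100100 pc2: +4 =20
r37=100101 pc3: +8 =28
r38=100110 pc3: +8 =36
r39=100111 pc4: +16 =52
r40=101000 pc2: +4 =56
r41=101001 pc3: +8 =64
r42=101010 pc3: +8 =72
r43=101011 pc4: +16 =88
r44=101100 pc3: +8 =96
r45=101101 pc4: +16 =112
r46=101110 pc4: +16 =128
r47=101111 pc5: +32 =160
r48=110000 pc2: +4 =164
r49=110001 pc3: +8 =172
r50=110010 pc3: +8 =180
r51=110011 pc4: +16 =196
r52=110100 pc3: +8 =204
r53=110101 pc4: +16 =220
r54=110110 pc4: +16 =236
r55=110111 pc5: +32 =268
r56=111000 pc3: +8 =276
r57=111001 pc4: +16 =292
r58=111010 pc4: +16 =308
r59=111011 pc5: +32 =340
r60=111100 pc4: +16 =356
r61=111101 pc5: +32 =388
r62=111110 pc5: +32 =420
r63=111111 pc6: +64 =484
r64=1000000 pc1: +2 =486
r65=1000001 pc2: +4 =490
r66=1000010 pc2: +4 =494
r67=1000011 pc3: +8 =502
r68=1000100 pc2: +4 =506
r69=1000101 pc3: +8 =514
r70=1000110 pc3: +8 =522
r71=1000111 pc4: +16 =538
r72=1001000 pc2: +4 =542
r73=1001001 pc3: +8 =550
r74=1001010 pc3: +8 =558
r75=1001011 pc4: +16 =574
r76=1001100 pc3: +8 =582
r77=1001101 pc4: +16 =598
r78=1001110 pc4: +16 =614
r79=1001111 pc5: +32 =646
r80=1010000 pc2: +4 =650
r81=1010001 pc3: +8 =658
r82=1010010 pc3: +8 =666
r83=1010011 pc4: +16 =682
r84=1010100 pc3: +8 =690
r85=1010101 pc4: +16 =706
r86=1010110 pc4: +16 =722
r87=1010111 pc5: +32 =754
r88=1011000 pc3: +8 =762
r89=1011001 pc4: +16 =778
r90=1011010 pc4: +16 =794
r91=1011011 pc5: +32 =826
r92=1011100 pc4: +16 =842
r93=1011101 pc5: +32 =874
r94=1011110 pc5: +32 =906
r95=1011111 pc6: +64 =970
r96=1100000 pc2: +4 =974
r97=1100001 pc3: +8 =982
r98=1100010 pc3: +8 =990
r99=1100011 pc4: +16 =1006
r100=1100100 pc3: +8 =1014
r101=1100101 pc4: +16 =1030
r102=1100110 pc4: +16 =1046
r103=1100111 pc5: +32 =1078
r104=1101000 pc3: +8 =1086
r105=1101001 pc4: +16 =1102
r106=1101010 pc4: +16 =1118
r107=1101011 pc5: +32 =1150
r108=1101100 pc4: +16 =1166
r109=1101101 pc5: +32 =1198
r110=1101110 pc5: +32 =1230
r111=1101111 pc6: +64 =1294
r112=1110000 pc3: +8 =1302
r113=1110001 pc4: +16 =1318
r114=1110010 pc4: +16 =1334
r115=1110011 pc5: +32 =1366
r116=1110100 pc4: +16 =1382
r117=1110101 pc5: +32 =1414
r118=1110110 pc5: +32 =1446
r119=1110111 pc6: +64 =1510
r120=1111000 pc4: +16 =1526
r121=1111001 pc5: +32 =1558
r122=1111010 pc5: +32 =1590
r123=1111011 pc6: +64 =1654
r124=1111100 pc5: +32 =1686
r125=1111101 pc6: +64 =1750
r126=1111110 pc6: +64 =1814

Answer: 1814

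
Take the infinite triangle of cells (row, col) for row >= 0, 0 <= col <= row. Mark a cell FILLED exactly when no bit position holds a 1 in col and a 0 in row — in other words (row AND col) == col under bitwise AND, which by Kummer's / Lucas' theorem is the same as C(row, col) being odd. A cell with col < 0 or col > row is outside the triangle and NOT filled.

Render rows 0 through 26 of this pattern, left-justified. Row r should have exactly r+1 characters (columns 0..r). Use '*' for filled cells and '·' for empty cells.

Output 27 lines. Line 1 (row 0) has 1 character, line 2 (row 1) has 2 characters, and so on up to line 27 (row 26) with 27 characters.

Answer: *
**
*·*
****
*···*
**··**
*·*·*·*
********
*·······*
**······**
*·*·····*·*
****····****
*···*···*···*
**··**··**··**
*·*·*·*·*·*·*·*
****************
*···············*
**··············**
*·*·············*·*
****············****
*···*···········*···*
**··**··········**··**
*·*·*·*·········*·*·*·*
********········********
*·······*·······*·······*
**······**······**······**
*·*·····*·*·····*·*·····*·*

Derivation:
r0=0: *
r1=1: **
r2=10: *·*
r3=11: ****
r4=100: *···*
r5=101: **··**
r6=110: *·*·*·*
r7=111: ********
r8=1000: *·······*
r9=1001: **······**
r10=1010: *·*·····*·*
r11=1011: ****····****
r12=1100: *···*···*···*
r13=1101: **··**··**··**
r14=1110: *·*·*·*·*·*·*·*
r15=1111: ****************
r16=10000: *···············*
r17=10001: **··············**
r18=10010: *·*·············*·*
r19=10011: ****············****
r20=10100: *···*···········*···*
r21=10101: **··**··········**··**
r22=10110: *·*·*·*·········*·*·*·*
r23=10111: ********········********
r24=11000: *·······*·······*·······*
r25=11001: **······**······**······**
r26=11010: *·*·····*·*·····*·*·····*·*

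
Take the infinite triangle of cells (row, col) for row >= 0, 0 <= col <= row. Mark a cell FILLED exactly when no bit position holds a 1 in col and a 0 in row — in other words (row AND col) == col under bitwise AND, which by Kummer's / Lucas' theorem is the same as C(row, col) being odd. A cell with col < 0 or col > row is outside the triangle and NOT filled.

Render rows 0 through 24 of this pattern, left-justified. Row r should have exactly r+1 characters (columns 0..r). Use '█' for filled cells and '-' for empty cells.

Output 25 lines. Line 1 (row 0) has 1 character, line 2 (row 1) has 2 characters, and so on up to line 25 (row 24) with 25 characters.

r0=0: █
r1=1: ██
r2=10: █-█
r3=11: ████
r4=100: █---█
r5=101: ██--██
r6=110: █-█-█-█
r7=111: ████████
r8=1000: █-------█
r9=1001: ██------██
r10=1010: █-█-----█-█
r11=1011: ████----████
r12=1100: █---█---█---█
r13=1101: ██--██--██--██
r14=1110: █-█-█-█-█-█-█-█
r15=1111: ████████████████
r16=10000: █---------------█
r17=10001: ██--------------██
r18=10010: █-█-------------█-█
r19=10011: ████------------████
r20=10100: █---█-----------█---█
r21=10101: ██--██----------██--██
r22=10110: █-█-█-█---------█-█-█-█
r23=10111: ████████--------████████
r24=11000: █-------█-------█-------█

Answer: █
██
█-█
████
█---█
██--██
█-█-█-█
████████
█-------█
██------██
█-█-----█-█
████----████
█---█---█---█
██--██--██--██
█-█-█-█-█-█-█-█
████████████████
█---------------█
██--------------██
█-█-------------█-█
████------------████
█---█-----------█---█
██--██----------██--██
█-█-█-█---------█-█-█-█
████████--------████████
█-------█-------█-------█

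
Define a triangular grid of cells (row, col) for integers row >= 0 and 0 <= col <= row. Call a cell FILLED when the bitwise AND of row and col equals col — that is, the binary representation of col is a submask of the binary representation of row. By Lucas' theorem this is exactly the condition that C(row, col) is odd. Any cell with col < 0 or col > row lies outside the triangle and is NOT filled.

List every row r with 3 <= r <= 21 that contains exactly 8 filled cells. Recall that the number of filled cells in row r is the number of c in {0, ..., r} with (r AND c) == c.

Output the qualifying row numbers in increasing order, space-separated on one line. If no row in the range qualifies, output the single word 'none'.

Row r has 2^popcount(r) filled cells, so we need popcount(r) = log2(8) = 3.
Scan r = 3..21 and keep those with exactly 3 one-bits:
r=3=11 popcount=2 -> skip
r=4=100 popcount=1 -> skip
r=5=101 popcount=2 -> skip
r=6=110 popcount=2 -> skip
r=7=111 popcount=3 -> KEEP
r=8=1000 popcount=1 -> skip
r=9=1001 popcount=2 -> skip
r=10=1010 popcount=2 -> skip
r=11=1011 popcount=3 -> KEEP
r=12=1100 popcount=2 -> skip
r=13=1101 popcount=3 -> KEEP
r=14=1110 popcount=3 -> KEEP
r=15=1111 popcount=4 -> skip
r=16=10000 popcount=1 -> skip
r=17=10001 popcount=2 -> skip
r=18=10010 popcount=2 -> skip
r=19=10011 popcount=3 -> KEEP
r=20=10100 popcount=2 -> skip
r=21=10101 popcount=3 -> KEEP
Kept rows: 7 11 13 14 19 21

Answer: 7 11 13 14 19 21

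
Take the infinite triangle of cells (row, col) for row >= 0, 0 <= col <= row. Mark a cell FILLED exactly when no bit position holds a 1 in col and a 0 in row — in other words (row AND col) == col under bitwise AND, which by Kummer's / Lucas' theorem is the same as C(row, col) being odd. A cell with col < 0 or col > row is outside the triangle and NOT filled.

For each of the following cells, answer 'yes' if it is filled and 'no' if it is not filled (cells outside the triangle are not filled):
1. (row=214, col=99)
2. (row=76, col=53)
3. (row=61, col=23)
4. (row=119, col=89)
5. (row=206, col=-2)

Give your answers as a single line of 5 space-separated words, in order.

(214,99): row=0b11010110, col=0b1100011, row AND col = 0b1000010 = 66; 66 != 99 -> empty
(76,53): row=0b1001100, col=0b110101, row AND col = 0b100 = 4; 4 != 53 -> empty
(61,23): row=0b111101, col=0b10111, row AND col = 0b10101 = 21; 21 != 23 -> empty
(119,89): row=0b1110111, col=0b1011001, row AND col = 0b1010001 = 81; 81 != 89 -> empty
(206,-2): col outside [0, 206] -> not filled

Answer: no no no no no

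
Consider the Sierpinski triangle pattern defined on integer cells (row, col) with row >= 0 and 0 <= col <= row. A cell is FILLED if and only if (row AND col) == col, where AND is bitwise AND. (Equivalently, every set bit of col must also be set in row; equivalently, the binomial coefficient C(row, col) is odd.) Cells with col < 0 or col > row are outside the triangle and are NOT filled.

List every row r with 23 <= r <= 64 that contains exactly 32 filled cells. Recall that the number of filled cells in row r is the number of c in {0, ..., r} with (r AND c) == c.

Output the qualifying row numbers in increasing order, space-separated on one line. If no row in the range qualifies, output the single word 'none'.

Answer: 31 47 55 59 61 62

Derivation:
Row r has 2^popcount(r) filled cells, so we need popcount(r) = log2(32) = 5.
Scan r = 23..64 and keep those with exactly 5 one-bits:
r=23=10111 popcount=4 -> skip
r=24=11000 popcount=2 -> skip
r=25=11001 popcount=3 -> skip
r=26=11010 popcount=3 -> skip
r=27=11011 popcount=4 -> skip
r=28=11100 popcount=3 -> skip
r=29=11101 popcount=4 -> skip
r=30=11110 popcount=4 -> skip
r=31=11111 popcount=5 -> KEEP
r=32=100000 popcount=1 -> skip
r=33=100001 popcount=2 -> skip
r=34=100010 popcount=2 -> skip
r=35=100011 popcount=3 -> skip
r=36=100100 popcount=2 -> skip
r=37=100101 popcount=3 -> skip
r=38=100110 popcount=3 -> skip
r=39=100111 popcount=4 -> skip
r=40=101000 popcount=2 -> skip
r=41=101001 popcount=3 -> skip
r=42=101010 popcount=3 -> skip
r=43=101011 popcount=4 -> skip
r=44=101100 popcount=3 -> skip
r=45=101101 popcount=4 -> skip
r=46=101110 popcount=4 -> skip
r=47=101111 popcount=5 -> KEEP
r=48=110000 popcount=2 -> skip
r=49=110001 popcount=3 -> skip
r=50=110010 popcount=3 -> skip
r=51=110011 popcount=4 -> skip
r=52=110100 popcount=3 -> skip
r=53=110101 popcount=4 -> skip
r=54=110110 popcount=4 -> skip
r=55=110111 popcount=5 -> KEEP
r=56=111000 popcount=3 -> skip
r=57=111001 popcount=4 -> skip
r=58=111010 popcount=4 -> skip
r=59=111011 popcount=5 -> KEEP
r=60=111100 popcount=4 -> skip
r=61=111101 popcount=5 -> KEEP
r=62=111110 popcount=5 -> KEEP
r=63=111111 popcount=6 -> skip
r=64=1000000 popcount=1 -> skip
Kept rows: 31 47 55 59 61 62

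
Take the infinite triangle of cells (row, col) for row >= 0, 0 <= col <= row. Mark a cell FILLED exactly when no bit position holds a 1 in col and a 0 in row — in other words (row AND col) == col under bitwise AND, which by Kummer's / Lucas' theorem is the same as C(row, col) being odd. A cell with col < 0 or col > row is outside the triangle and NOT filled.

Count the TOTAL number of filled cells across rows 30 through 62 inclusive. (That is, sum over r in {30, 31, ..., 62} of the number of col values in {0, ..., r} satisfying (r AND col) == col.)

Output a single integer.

r30=11110 pc4: +16 =16
r31=11111 pc5: +32 =48
r32=100000 pc1: +2 =50
r33=100001 pc2: +4 =54
r34=100010 pc2: +4 =58
r35=100011 pc3: +8 =66
r36=100100 pc2: +4 =70
r37=100101 pc3: +8 =78
r38=100110 pc3: +8 =86
r39=100111 pc4: +16 =102
r40=101000 pc2: +4 =106
r41=101001 pc3: +8 =114
r42=101010 pc3: +8 =122
r43=101011 pc4: +16 =138
r44=101100 pc3: +8 =146
r45=101101 pc4: +16 =162
r46=101110 pc4: +16 =178
r47=101111 pc5: +32 =210
r48=110000 pc2: +4 =214
r49=110001 pc3: +8 =222
r50=110010 pc3: +8 =230
r51=110011 pc4: +16 =246
r52=110100 pc3: +8 =254
r53=110101 pc4: +16 =270
r54=110110 pc4: +16 =286
r55=110111 pc5: +32 =318
r56=111000 pc3: +8 =326
r57=111001 pc4: +16 =342
r58=111010 pc4: +16 =358
r59=111011 pc5: +32 =390
r60=111100 pc4: +16 =406
r61=111101 pc5: +32 =438
r62=111110 pc5: +32 =470

Answer: 470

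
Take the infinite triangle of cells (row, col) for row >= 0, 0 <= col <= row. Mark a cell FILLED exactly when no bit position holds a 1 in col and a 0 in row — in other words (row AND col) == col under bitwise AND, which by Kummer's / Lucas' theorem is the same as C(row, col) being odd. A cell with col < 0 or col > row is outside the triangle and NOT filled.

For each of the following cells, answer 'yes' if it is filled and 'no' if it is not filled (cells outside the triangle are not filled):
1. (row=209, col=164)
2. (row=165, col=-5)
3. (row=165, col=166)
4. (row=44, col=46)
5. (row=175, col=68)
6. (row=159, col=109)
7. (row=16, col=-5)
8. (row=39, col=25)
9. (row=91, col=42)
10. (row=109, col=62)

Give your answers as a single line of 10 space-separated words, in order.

Answer: no no no no no no no no no no

Derivation:
(209,164): row=0b11010001, col=0b10100100, row AND col = 0b10000000 = 128; 128 != 164 -> empty
(165,-5): col outside [0, 165] -> not filled
(165,166): col outside [0, 165] -> not filled
(44,46): col outside [0, 44] -> not filled
(175,68): row=0b10101111, col=0b1000100, row AND col = 0b100 = 4; 4 != 68 -> empty
(159,109): row=0b10011111, col=0b1101101, row AND col = 0b1101 = 13; 13 != 109 -> empty
(16,-5): col outside [0, 16] -> not filled
(39,25): row=0b100111, col=0b11001, row AND col = 0b1 = 1; 1 != 25 -> empty
(91,42): row=0b1011011, col=0b101010, row AND col = 0b1010 = 10; 10 != 42 -> empty
(109,62): row=0b1101101, col=0b111110, row AND col = 0b101100 = 44; 44 != 62 -> empty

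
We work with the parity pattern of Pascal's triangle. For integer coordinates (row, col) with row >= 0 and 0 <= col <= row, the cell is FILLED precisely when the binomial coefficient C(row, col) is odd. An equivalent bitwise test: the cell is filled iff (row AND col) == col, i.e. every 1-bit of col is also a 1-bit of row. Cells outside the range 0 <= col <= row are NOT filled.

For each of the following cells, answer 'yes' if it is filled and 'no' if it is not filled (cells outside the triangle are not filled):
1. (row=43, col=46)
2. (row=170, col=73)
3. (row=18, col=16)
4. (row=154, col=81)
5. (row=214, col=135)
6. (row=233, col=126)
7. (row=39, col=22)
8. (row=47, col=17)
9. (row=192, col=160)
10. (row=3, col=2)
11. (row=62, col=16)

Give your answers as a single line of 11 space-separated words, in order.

Answer: no no yes no no no no no no yes yes

Derivation:
(43,46): col outside [0, 43] -> not filled
(170,73): row=0b10101010, col=0b1001001, row AND col = 0b1000 = 8; 8 != 73 -> empty
(18,16): row=0b10010, col=0b10000, row AND col = 0b10000 = 16; 16 == 16 -> filled
(154,81): row=0b10011010, col=0b1010001, row AND col = 0b10000 = 16; 16 != 81 -> empty
(214,135): row=0b11010110, col=0b10000111, row AND col = 0b10000110 = 134; 134 != 135 -> empty
(233,126): row=0b11101001, col=0b1111110, row AND col = 0b1101000 = 104; 104 != 126 -> empty
(39,22): row=0b100111, col=0b10110, row AND col = 0b110 = 6; 6 != 22 -> empty
(47,17): row=0b101111, col=0b10001, row AND col = 0b1 = 1; 1 != 17 -> empty
(192,160): row=0b11000000, col=0b10100000, row AND col = 0b10000000 = 128; 128 != 160 -> empty
(3,2): row=0b11, col=0b10, row AND col = 0b10 = 2; 2 == 2 -> filled
(62,16): row=0b111110, col=0b10000, row AND col = 0b10000 = 16; 16 == 16 -> filled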